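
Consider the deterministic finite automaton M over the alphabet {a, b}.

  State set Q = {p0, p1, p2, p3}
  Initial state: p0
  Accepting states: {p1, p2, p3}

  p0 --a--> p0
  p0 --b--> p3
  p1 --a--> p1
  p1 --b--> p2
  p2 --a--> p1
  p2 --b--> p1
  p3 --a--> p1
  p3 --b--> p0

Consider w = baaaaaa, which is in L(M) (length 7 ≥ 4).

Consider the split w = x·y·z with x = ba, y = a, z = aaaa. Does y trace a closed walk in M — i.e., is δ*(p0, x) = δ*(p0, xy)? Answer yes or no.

yes

State sequence: p0 -b-> p3 -a-> p1 -a-> p1

After x (step 2): p1. After xy (step 3): p1.
They match, so y = a drives M around a cycle from p1 back to itself; pumping y any number of times keeps M in p1 before reading z, and xyⁱz ∈ L(M) for every i ≥ 0.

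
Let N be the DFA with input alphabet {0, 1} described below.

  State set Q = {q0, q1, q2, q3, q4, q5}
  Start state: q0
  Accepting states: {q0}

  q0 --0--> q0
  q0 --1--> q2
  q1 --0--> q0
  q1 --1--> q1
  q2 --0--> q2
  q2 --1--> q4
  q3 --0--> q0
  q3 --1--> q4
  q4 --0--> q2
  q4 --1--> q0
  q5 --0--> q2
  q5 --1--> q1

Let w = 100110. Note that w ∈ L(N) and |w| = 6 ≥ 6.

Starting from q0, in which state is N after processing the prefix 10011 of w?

Run of N on the first 5 characters of w = 1 0 0 1 1:
  step 0: q0  (start)
  step 1: q2  (read 1: q0→q2)
  step 2: q2  (read 0: q2→q2)
  step 3: q2  (read 0: q2→q2)
  step 4: q4  (read 1: q2→q4)
  step 5: q0  (read 1: q4→q0)

After reading 5 characters, N is in state q0.

q0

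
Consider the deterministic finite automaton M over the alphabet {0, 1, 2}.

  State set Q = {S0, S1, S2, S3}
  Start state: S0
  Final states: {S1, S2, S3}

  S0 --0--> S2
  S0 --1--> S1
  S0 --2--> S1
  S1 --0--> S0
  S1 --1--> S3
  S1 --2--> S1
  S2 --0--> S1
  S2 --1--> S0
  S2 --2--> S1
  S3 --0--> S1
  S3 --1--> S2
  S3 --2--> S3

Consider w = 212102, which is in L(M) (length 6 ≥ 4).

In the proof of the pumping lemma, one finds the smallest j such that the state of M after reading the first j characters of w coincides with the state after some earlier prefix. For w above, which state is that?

S3

State sequence: S0 -2-> S1 -1-> S3 -2-> S3 -1-> S2 -0-> S1 -2-> S1
First repeat at step 3: S3 was already visited.

The earliest repeat is at step j = 3: M is in S3, which it already visited at step i = 2.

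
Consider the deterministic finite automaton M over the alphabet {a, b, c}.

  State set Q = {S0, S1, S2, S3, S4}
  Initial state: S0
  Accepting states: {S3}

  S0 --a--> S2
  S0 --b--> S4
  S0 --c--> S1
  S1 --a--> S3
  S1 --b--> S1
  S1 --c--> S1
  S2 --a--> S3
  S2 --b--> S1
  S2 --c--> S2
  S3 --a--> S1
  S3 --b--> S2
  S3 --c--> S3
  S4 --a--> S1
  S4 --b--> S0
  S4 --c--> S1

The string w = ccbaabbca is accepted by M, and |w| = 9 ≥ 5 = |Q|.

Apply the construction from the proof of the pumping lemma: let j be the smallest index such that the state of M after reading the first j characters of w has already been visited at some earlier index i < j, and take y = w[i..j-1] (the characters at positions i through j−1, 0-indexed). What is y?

c

Run of M on w = c c b a a b b c a:
  step 0: S0  (start)
  step 1: S1  (read c: S0→S1)
  step 2: S1  (read c: S1→S1)   ← first repeat (S1 seen earlier)
  step 3: S1  (read b: S1→S1)
  step 4: S3  (read a: S1→S3)
  step 5: S1  (read a: S3→S1)
  step 6: S1  (read b: S1→S1)
  step 7: S1  (read b: S1→S1)
  step 8: S1  (read c: S1→S1)
  step 9: S3  (read a: S1→S3)

So i = 1, j = 2, giving x = w[0:1] = c, y = w[1:2] = c, z = w[2:9] = baabbca.
Check: |xy| = 2 ≤ 5 and |y| = 1 ≥ 1. Reading y takes M from S1 back to S1, so every xyⁱz is accepted.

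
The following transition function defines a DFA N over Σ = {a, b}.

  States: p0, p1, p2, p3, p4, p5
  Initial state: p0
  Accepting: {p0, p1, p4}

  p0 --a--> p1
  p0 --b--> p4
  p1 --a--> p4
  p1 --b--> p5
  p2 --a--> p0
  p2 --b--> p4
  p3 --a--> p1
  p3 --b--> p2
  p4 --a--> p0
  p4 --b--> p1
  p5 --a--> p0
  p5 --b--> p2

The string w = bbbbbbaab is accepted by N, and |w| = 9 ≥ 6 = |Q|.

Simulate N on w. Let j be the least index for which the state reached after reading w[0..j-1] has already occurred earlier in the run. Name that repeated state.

Run of N on w = b b b b b b a a b:
  step 0: p0  (start)
  step 1: p4  (read b: p0→p4)
  step 2: p1  (read b: p4→p1)
  step 3: p5  (read b: p1→p5)
  step 4: p2  (read b: p5→p2)
  step 5: p4  (read b: p2→p4)   ← first repeat (p4 seen earlier)
  step 6: p1  (read b: p4→p1)
  step 7: p4  (read a: p1→p4)
  step 8: p0  (read a: p4→p0)
  step 9: p4  (read b: p0→p4)

The earliest repeat is at step j = 5: N is in p4, which it already visited at step i = 1.

p4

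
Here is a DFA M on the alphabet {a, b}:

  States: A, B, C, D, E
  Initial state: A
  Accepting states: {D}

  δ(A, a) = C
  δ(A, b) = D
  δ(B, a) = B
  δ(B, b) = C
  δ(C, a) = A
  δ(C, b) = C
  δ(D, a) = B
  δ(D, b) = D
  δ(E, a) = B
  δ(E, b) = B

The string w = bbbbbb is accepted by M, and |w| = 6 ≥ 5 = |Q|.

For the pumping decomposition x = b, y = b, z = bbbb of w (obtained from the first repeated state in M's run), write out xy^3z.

xy^3z = b·b·b·b·bbbb = bbbbbbbb.
Reading y = b takes M from D back to D, so after x·y·y·y the machine is still in D, and z then leads to the accepting state D. Hence bbbbbbbb ∈ L(M).

bbbbbbbb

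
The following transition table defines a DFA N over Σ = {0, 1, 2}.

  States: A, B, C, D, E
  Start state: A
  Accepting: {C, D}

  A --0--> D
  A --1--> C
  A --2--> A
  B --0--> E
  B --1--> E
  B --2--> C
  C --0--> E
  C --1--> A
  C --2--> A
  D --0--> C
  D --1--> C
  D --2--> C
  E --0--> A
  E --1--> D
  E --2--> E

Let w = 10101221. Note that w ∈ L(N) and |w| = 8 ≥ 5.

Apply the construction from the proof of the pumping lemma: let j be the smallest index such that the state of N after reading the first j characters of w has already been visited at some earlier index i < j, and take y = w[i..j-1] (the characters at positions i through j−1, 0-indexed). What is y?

Run of N on w = 1 0 1 0 1 2 2 1:
  step 0: A  (start)
  step 1: C  (read 1: A→C)
  step 2: E  (read 0: C→E)
  step 3: D  (read 1: E→D)
  step 4: C  (read 0: D→C)   ← first repeat (C seen earlier)
  step 5: A  (read 1: C→A)
  step 6: A  (read 2: A→A)
  step 7: A  (read 2: A→A)
  step 8: C  (read 1: A→C)

So i = 1, j = 4, giving x = w[0:1] = 1, y = w[1:4] = 010, z = w[4:8] = 1221.
Check: |xy| = 4 ≤ 5 and |y| = 3 ≥ 1. Reading y takes N from C back to C, so every xyⁱz is accepted.
Pumping length from the standard proof: p = 5 (the number of states). The repeated state found above gives |xy| = j ≤ 5 and |y| = j − i ≥ 1.

010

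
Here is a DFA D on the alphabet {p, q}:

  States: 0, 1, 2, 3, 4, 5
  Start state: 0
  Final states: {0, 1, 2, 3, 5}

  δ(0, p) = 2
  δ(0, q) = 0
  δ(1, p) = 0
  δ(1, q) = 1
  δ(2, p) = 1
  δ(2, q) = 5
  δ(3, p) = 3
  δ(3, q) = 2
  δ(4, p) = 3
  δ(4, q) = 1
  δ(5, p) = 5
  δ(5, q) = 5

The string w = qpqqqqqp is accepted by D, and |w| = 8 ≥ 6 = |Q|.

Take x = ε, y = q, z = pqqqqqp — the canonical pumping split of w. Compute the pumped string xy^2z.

xy^2z = ε·q·q·pqqqqqp = qqpqqqqqp.
Reading y = q takes D from 0 back to 0, so after x·y·y the machine is still in 0, and z then leads to the accepting state 5. Hence qqpqqqqqp ∈ L(D).

qqpqqqqqp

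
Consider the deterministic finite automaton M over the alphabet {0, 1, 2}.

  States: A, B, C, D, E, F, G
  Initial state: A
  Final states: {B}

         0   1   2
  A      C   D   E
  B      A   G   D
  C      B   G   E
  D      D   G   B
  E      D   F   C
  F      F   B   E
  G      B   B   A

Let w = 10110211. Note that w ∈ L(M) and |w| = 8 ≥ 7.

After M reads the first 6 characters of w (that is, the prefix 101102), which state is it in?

E

State sequence: A -1-> D -0-> D -1-> G -1-> B -0-> A -2-> E

After reading 6 characters, M is in state E.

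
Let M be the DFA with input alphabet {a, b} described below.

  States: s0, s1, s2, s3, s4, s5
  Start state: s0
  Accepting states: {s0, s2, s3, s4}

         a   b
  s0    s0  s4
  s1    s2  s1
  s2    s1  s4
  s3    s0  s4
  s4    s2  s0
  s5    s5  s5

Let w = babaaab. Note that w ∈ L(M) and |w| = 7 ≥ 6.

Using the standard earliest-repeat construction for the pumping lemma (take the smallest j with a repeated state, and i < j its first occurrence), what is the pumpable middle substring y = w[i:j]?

State sequence: s0 -b-> s4 -a-> s2 -b-> s4 -a-> s2 -a-> s1 -a-> s2 -b-> s4
First repeat at step 3: s4 was already visited.

So i = 1, j = 3, giving x = w[0:1] = b, y = w[1:3] = ab, z = w[3:7] = aaab.
Check: |xy| = 3 ≤ 6 and |y| = 2 ≥ 1. Reading y takes M from s4 back to s4, so every xyⁱz is accepted.

ab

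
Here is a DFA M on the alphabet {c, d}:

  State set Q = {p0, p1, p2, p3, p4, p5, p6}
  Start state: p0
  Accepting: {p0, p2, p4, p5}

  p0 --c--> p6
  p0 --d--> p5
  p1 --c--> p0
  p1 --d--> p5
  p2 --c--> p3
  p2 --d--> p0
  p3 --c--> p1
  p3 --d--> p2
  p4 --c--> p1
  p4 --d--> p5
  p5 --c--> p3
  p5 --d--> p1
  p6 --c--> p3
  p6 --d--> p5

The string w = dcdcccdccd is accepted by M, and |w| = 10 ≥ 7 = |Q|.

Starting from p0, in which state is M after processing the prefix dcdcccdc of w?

State sequence: p0 -d-> p5 -c-> p3 -d-> p2 -c-> p3 -c-> p1 -c-> p0 -d-> p5 -c-> p3

After reading 8 characters, M is in state p3.

p3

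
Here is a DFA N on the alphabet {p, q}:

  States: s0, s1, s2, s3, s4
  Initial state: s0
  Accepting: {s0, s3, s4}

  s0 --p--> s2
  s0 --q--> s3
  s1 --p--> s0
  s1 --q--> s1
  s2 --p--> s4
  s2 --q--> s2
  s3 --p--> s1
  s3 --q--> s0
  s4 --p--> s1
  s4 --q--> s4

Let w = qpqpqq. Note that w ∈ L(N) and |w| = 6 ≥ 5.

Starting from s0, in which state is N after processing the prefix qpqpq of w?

Run of N on the first 5 characters of w = q p q p q:
  step 0: s0  (start)
  step 1: s3  (read q: s0→s3)
  step 2: s1  (read p: s3→s1)
  step 3: s1  (read q: s1→s1)
  step 4: s0  (read p: s1→s0)
  step 5: s3  (read q: s0→s3)

After reading 5 characters, N is in state s3.

s3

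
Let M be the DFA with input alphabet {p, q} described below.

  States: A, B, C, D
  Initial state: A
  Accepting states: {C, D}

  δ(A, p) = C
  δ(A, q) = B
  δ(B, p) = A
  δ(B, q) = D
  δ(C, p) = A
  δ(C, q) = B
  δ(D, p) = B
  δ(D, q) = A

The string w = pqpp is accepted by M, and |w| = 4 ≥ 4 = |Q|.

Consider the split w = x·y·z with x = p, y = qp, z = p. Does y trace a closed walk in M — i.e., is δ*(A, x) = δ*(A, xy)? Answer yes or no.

no

State sequence: A -p-> C -q-> B -p-> A

After x (step 1): C. After xy (step 3): A.
They differ (C ≠ A), so y is not a cycle from the state after x; this split is not the one the pumping-lemma construction produces, and pumping y need not keep the string in L(M).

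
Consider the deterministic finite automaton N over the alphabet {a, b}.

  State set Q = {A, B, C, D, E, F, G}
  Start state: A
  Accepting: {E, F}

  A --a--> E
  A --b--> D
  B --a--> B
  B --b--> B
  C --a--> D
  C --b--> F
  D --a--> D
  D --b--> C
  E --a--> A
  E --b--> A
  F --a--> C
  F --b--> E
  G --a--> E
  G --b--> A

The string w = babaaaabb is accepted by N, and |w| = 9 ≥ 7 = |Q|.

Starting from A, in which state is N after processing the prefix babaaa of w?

Run of N on the first 6 characters of w = b a b a a a:
  step 0: A  (start)
  step 1: D  (read b: A→D)
  step 2: D  (read a: D→D)
  step 3: C  (read b: D→C)
  step 4: D  (read a: C→D)
  step 5: D  (read a: D→D)
  step 6: D  (read a: D→D)

After reading 6 characters, N is in state D.
(This kind of state-tracing is the core of the pumping-lemma construction: with 7 states, pigeonhole forces a repeat within the first 7 steps.)

D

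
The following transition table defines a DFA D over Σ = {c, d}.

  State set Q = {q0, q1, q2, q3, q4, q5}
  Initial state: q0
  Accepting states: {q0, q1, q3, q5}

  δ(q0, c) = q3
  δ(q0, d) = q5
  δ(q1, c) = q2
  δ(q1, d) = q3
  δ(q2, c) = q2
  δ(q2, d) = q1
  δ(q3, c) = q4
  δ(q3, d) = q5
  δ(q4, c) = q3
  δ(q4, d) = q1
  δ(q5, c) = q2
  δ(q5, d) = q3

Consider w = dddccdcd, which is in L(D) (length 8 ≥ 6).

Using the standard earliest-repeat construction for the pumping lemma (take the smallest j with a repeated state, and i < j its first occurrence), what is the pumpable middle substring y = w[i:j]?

State sequence: q0 -d-> q5 -d-> q3 -d-> q5 -c-> q2 -c-> q2 -d-> q1 -c-> q2 -d-> q1
First repeat at step 3: q5 was already visited.

So i = 1, j = 3, giving x = w[0:1] = d, y = w[1:3] = dd, z = w[3:8] = ccdcd.
Check: |xy| = 3 ≤ 6 and |y| = 2 ≥ 1. Reading y takes D from q5 back to q5, so every xyⁱz is accepted.

dd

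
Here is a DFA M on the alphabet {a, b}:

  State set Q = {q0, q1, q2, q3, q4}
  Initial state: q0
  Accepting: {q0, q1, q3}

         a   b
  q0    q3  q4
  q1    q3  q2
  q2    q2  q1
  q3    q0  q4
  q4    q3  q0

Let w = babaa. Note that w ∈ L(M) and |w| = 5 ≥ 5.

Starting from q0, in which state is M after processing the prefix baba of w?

q3

Run of M on the first 4 characters of w = b a b a:
  step 0: q0  (start)
  step 1: q4  (read b: q0→q4)
  step 2: q3  (read a: q4→q3)
  step 3: q4  (read b: q3→q4)
  step 4: q3  (read a: q4→q3)

After reading 4 characters, M is in state q3.
(This kind of state-tracing is the core of the pumping-lemma construction: with 5 states, pigeonhole forces a repeat within the first 5 steps.)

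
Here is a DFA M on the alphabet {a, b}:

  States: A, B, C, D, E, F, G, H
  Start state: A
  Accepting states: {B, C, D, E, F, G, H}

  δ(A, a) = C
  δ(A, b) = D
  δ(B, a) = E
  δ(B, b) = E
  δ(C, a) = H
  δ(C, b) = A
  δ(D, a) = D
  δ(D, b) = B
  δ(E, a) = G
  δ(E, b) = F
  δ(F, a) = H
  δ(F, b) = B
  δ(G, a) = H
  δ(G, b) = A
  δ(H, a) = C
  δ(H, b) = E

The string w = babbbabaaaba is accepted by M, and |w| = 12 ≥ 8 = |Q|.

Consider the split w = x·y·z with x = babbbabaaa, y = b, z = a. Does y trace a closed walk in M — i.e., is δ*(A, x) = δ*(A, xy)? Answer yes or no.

no

State sequence: A -b-> D -a-> D -b-> B -b-> E -b-> F -a-> H -b-> E -a-> G -a-> H -a-> C -b-> A

After x (step 10): C. After xy (step 11): A.
They differ (C ≠ A), so y is not a cycle from the state after x; this split is not the one the pumping-lemma construction produces, and pumping y need not keep the string in L(M).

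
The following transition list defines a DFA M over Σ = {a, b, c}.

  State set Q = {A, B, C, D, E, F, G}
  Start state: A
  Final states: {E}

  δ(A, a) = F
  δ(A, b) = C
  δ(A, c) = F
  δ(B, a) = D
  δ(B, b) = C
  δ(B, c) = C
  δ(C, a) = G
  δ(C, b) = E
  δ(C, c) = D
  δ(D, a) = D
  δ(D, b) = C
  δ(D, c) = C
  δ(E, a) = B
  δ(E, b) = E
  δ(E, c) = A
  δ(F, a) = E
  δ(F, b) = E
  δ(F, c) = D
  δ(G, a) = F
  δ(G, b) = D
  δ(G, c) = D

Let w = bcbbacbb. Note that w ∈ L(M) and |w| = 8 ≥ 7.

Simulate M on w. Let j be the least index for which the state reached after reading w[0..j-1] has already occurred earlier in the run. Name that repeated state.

Run of M on w = b c b b a c b b:
  step 0: A  (start)
  step 1: C  (read b: A→C)
  step 2: D  (read c: C→D)
  step 3: C  (read b: D→C)   ← first repeat (C seen earlier)
  step 4: E  (read b: C→E)
  step 5: B  (read a: E→B)
  step 6: C  (read c: B→C)
  step 7: E  (read b: C→E)
  step 8: E  (read b: E→E)

The earliest repeat is at step j = 3: M is in C, which it already visited at step i = 1.
Since M has 7 states, any run of length ≥ 7 visits 7+1 states, so by pigeonhole some state repeats within the first 7 steps — that repeat gives the pumpable loop.

C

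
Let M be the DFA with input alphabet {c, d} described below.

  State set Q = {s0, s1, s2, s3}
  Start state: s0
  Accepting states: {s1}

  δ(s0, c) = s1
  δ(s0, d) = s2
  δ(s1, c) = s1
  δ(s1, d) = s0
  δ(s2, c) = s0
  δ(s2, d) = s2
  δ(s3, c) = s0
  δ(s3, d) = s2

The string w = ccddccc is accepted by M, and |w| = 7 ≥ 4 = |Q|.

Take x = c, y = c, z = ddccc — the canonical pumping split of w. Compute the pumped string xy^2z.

cccddccc

xy^2z = c·c·c·ddccc = cccddccc.
Reading y = c takes M from s1 back to s1, so after x·y·y the machine is still in s1, and z then leads to the accepting state s1. Hence cccddccc ∈ L(M).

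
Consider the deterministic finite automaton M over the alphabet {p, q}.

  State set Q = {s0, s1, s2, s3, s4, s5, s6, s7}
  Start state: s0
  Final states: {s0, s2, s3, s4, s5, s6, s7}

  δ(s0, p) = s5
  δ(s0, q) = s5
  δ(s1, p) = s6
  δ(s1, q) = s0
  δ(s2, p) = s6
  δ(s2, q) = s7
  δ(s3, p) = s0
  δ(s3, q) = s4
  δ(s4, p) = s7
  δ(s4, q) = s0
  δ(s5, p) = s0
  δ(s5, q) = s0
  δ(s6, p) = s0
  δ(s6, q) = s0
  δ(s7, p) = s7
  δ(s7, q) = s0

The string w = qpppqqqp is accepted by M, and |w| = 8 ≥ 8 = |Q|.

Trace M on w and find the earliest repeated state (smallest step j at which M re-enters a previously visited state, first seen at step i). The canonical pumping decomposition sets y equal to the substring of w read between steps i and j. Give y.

State sequence: s0 -q-> s5 -p-> s0 -p-> s5 -p-> s0 -q-> s5 -q-> s0 -q-> s5 -p-> s0
First repeat at step 2: s0 was already visited.

So i = 0, j = 2, giving x = w[0:0] = ε, y = w[0:2] = qp, z = w[2:8] = ppqqqp.
Check: |xy| = 2 ≤ 8 and |y| = 2 ≥ 1. Reading y takes M from s0 back to s0, so every xyⁱz is accepted.

qp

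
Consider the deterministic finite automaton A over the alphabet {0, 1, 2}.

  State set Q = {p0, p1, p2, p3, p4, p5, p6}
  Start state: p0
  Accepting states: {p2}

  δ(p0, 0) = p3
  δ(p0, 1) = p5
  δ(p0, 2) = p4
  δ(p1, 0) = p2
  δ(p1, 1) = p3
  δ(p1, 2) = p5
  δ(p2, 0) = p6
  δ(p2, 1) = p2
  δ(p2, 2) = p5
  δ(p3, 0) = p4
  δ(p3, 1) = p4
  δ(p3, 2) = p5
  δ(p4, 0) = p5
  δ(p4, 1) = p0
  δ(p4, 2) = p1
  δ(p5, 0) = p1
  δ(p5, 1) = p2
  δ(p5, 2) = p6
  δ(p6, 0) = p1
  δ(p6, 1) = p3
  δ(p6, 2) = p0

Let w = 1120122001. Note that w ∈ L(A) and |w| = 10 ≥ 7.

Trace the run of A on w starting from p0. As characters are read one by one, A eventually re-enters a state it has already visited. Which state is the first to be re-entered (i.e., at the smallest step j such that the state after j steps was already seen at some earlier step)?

p5

Run of A on w = 1 1 2 0 1 2 2 0 0 1:
  step 0: p0  (start)
  step 1: p5  (read 1: p0→p5)
  step 2: p2  (read 1: p5→p2)
  step 3: p5  (read 2: p2→p5)   ← first repeat (p5 seen earlier)
  step 4: p1  (read 0: p5→p1)
  step 5: p3  (read 1: p1→p3)
  step 6: p5  (read 2: p3→p5)
  step 7: p6  (read 2: p5→p6)
  step 8: p1  (read 0: p6→p1)
  step 9: p2  (read 0: p1→p2)
  step 10: p2  (read 1: p2→p2)

The earliest repeat is at step j = 3: A is in p5, which it already visited at step i = 1.
Since A has 7 states, any run of length ≥ 7 visits 7+1 states, so by pigeonhole some state repeats within the first 7 steps — that repeat gives the pumpable loop.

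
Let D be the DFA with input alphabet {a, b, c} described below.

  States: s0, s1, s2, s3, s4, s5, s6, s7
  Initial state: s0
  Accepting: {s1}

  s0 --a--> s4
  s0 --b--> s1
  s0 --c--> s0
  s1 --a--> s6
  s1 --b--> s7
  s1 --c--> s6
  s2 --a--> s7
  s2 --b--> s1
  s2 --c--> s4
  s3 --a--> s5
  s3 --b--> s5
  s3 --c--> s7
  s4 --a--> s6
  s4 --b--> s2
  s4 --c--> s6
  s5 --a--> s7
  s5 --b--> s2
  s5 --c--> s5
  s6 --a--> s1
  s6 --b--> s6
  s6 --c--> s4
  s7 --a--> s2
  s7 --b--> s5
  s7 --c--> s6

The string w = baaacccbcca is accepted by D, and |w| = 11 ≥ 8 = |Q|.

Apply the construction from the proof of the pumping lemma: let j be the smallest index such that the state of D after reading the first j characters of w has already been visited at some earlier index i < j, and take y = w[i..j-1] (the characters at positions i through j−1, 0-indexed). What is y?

Run of D on w = b a a a c c c b c c a:
  step 0: s0  (start)
  step 1: s1  (read b: s0→s1)
  step 2: s6  (read a: s1→s6)
  step 3: s1  (read a: s6→s1)   ← first repeat (s1 seen earlier)
  step 4: s6  (read a: s1→s6)
  step 5: s4  (read c: s6→s4)
  step 6: s6  (read c: s4→s6)
  step 7: s4  (read c: s6→s4)
  step 8: s2  (read b: s4→s2)
  step 9: s4  (read c: s2→s4)
  step 10: s6  (read c: s4→s6)
  step 11: s1  (read a: s6→s1)

So i = 1, j = 3, giving x = w[0:1] = b, y = w[1:3] = aa, z = w[3:11] = acccbcca.
Check: |xy| = 3 ≤ 8 and |y| = 2 ≥ 1. Reading y takes D from s1 back to s1, so every xyⁱz is accepted.

aa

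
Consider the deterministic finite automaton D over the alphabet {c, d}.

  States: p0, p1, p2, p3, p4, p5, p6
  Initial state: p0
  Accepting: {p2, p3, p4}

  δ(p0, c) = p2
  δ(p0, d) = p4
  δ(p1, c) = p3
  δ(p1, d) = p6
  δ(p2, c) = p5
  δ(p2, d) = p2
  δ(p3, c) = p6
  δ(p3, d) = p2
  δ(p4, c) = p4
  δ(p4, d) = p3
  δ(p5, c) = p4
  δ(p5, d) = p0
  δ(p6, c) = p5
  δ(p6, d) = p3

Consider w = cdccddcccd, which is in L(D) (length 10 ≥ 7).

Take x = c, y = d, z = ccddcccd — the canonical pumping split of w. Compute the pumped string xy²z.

xy^2z = c·d·d·ccddcccd = cddccddcccd.
Reading y = d takes D from p2 back to p2, so after x·y·y the machine is still in p2, and z then leads to the accepting state p3. Hence cddccddcccd ∈ L(D).

cddccddcccd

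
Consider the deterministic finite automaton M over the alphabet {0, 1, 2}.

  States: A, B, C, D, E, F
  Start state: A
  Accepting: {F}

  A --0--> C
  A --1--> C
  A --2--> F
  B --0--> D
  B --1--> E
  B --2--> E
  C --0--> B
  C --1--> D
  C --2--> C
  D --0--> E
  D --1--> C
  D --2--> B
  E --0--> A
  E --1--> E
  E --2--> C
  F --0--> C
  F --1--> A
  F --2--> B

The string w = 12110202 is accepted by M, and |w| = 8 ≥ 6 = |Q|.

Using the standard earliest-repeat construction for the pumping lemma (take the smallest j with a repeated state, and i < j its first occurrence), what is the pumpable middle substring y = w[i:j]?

2

Run of M on w = 1 2 1 1 0 2 0 2:
  step 0: A  (start)
  step 1: C  (read 1: A→C)
  step 2: C  (read 2: C→C)   ← first repeat (C seen earlier)
  step 3: D  (read 1: C→D)
  step 4: C  (read 1: D→C)
  step 5: B  (read 0: C→B)
  step 6: E  (read 2: B→E)
  step 7: A  (read 0: E→A)
  step 8: F  (read 2: A→F)

So i = 1, j = 2, giving x = w[0:1] = 1, y = w[1:2] = 2, z = w[2:8] = 110202.
Check: |xy| = 2 ≤ 6 and |y| = 1 ≥ 1. Reading y takes M from C back to C, so every xyⁱz is accepted.
Since M has 6 states, any run of length ≥ 6 visits 6+1 states, so by pigeonhole some state repeats within the first 6 steps — that repeat gives the pumpable loop.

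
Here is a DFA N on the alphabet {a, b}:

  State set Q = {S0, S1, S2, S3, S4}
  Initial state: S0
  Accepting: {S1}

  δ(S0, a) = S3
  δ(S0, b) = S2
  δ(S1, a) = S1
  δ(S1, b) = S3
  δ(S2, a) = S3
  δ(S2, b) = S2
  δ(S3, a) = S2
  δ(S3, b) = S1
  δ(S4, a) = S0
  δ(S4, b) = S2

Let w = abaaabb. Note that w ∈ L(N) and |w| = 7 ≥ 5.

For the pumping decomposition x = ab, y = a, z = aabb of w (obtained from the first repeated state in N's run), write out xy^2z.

abaaaabb

xy^2z = ab·a·a·aabb = abaaaabb.
Reading y = a takes N from S1 back to S1, so after x·y·y the machine is still in S1, and z then leads to the accepting state S1. Hence abaaaabb ∈ L(N).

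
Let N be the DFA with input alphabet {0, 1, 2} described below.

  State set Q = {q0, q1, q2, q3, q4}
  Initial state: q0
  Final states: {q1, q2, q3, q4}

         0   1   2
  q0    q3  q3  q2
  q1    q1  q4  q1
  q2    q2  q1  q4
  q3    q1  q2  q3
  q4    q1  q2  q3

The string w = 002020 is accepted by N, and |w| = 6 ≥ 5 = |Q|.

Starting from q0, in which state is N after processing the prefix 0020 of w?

State sequence: q0 -0-> q3 -0-> q1 -2-> q1 -0-> q1

After reading 4 characters, N is in state q1.

q1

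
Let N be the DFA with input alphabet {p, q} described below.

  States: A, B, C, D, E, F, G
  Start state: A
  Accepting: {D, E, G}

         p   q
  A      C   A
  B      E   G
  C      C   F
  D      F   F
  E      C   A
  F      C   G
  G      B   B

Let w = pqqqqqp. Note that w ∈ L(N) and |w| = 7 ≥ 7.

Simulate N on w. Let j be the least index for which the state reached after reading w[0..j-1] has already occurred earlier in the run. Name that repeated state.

G

Run of N on w = p q q q q q p:
  step 0: A  (start)
  step 1: C  (read p: A→C)
  step 2: F  (read q: C→F)
  step 3: G  (read q: F→G)
  step 4: B  (read q: G→B)
  step 5: G  (read q: B→G)   ← first repeat (G seen earlier)
  step 6: B  (read q: G→B)
  step 7: E  (read p: B→E)

The earliest repeat is at step j = 5: N is in G, which it already visited at step i = 3.
The DFA has 7 states, so the proof of the pumping lemma guarantees a repeated state among the first 7+1 visited; the segment between the two visits is the pumpable y.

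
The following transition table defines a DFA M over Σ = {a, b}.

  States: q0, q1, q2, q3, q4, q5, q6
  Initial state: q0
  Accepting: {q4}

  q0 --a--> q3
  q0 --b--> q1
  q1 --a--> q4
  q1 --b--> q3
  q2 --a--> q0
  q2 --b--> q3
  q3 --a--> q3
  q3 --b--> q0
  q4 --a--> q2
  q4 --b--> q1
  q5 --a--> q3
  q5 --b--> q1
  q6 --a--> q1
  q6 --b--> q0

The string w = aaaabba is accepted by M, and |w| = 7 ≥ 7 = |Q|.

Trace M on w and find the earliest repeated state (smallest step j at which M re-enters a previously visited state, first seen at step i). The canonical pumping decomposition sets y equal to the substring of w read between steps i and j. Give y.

a

State sequence: q0 -a-> q3 -a-> q3 -a-> q3 -a-> q3 -b-> q0 -b-> q1 -a-> q4
First repeat at step 2: q3 was already visited.

So i = 1, j = 2, giving x = w[0:1] = a, y = w[1:2] = a, z = w[2:7] = aabba.
Check: |xy| = 2 ≤ 7 and |y| = 1 ≥ 1. Reading y takes M from q3 back to q3, so every xyⁱz is accepted.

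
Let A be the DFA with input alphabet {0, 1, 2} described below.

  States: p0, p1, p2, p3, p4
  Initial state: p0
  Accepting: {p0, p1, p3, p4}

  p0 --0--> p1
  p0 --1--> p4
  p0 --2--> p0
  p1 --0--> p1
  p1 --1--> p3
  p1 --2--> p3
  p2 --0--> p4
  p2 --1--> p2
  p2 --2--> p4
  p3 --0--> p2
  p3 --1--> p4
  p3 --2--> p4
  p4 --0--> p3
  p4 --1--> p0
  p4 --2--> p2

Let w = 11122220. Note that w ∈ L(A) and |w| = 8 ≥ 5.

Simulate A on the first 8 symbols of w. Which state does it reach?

Run of A on the first 8 characters of w = 1 1 1 2 2 2 2 0:
  step 0: p0  (start)
  step 1: p4  (read 1: p0→p4)
  step 2: p0  (read 1: p4→p0)
  step 3: p4  (read 1: p0→p4)
  step 4: p2  (read 2: p4→p2)
  step 5: p4  (read 2: p2→p4)
  step 6: p2  (read 2: p4→p2)
  step 7: p4  (read 2: p2→p4)
  step 8: p3  (read 0: p4→p3)

After reading 8 characters, A is in state p3.
(This kind of state-tracing is the core of the pumping-lemma construction: with 5 states, pigeonhole forces a repeat within the first 5 steps.)

p3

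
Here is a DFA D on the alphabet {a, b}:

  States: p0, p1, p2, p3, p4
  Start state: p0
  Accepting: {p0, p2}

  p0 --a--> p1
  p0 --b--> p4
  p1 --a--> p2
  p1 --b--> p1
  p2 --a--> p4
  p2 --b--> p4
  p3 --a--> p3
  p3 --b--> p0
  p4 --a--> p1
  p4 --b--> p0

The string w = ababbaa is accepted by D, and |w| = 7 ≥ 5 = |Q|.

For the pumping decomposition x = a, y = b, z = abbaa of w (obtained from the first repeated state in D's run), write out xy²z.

xy^2z = a·b·b·abbaa = abbabbaa.
Reading y = b takes D from p1 back to p1, so after x·y·y the machine is still in p1, and z then leads to the accepting state p2. Hence abbabbaa ∈ L(D).

abbabbaa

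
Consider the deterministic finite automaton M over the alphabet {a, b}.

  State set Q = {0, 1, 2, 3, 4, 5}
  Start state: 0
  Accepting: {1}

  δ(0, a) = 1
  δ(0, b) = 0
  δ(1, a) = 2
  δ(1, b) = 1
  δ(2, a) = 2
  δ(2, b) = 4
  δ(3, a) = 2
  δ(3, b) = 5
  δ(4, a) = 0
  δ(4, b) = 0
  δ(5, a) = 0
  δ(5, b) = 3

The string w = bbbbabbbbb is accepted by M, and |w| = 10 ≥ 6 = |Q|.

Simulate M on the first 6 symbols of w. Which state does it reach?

1

State sequence: 0 -b-> 0 -b-> 0 -b-> 0 -b-> 0 -a-> 1 -b-> 1

After reading 6 characters, M is in state 1.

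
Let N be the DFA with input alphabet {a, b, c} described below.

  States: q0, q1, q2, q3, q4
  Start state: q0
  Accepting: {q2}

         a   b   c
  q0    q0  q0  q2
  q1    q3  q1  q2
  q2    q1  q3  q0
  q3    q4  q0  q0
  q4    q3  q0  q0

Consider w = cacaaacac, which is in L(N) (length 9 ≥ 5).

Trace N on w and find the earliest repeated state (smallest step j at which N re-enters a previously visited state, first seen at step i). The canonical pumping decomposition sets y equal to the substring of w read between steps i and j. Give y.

ac

Run of N on w = c a c a a a c a c:
  step 0: q0  (start)
  step 1: q2  (read c: q0→q2)
  step 2: q1  (read a: q2→q1)
  step 3: q2  (read c: q1→q2)   ← first repeat (q2 seen earlier)
  step 4: q1  (read a: q2→q1)
  step 5: q3  (read a: q1→q3)
  step 6: q4  (read a: q3→q4)
  step 7: q0  (read c: q4→q0)
  step 8: q0  (read a: q0→q0)
  step 9: q2  (read c: q0→q2)

So i = 1, j = 3, giving x = w[0:1] = c, y = w[1:3] = ac, z = w[3:9] = aaacac.
Check: |xy| = 3 ≤ 5 and |y| = 2 ≥ 1. Reading y takes N from q2 back to q2, so every xyⁱz is accepted.
The DFA has 5 states, so the proof of the pumping lemma guarantees a repeated state among the first 5+1 visited; the segment between the two visits is the pumpable y.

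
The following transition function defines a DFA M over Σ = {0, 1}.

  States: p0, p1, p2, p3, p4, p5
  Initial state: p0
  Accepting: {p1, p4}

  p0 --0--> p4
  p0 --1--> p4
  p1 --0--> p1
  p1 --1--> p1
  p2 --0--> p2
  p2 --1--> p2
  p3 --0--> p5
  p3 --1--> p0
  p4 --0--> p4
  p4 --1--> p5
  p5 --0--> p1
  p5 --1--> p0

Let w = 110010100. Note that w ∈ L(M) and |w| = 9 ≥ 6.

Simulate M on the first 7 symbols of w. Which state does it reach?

p1

State sequence: p0 -1-> p4 -1-> p5 -0-> p1 -0-> p1 -1-> p1 -0-> p1 -1-> p1

After reading 7 characters, M is in state p1.
(This kind of state-tracing is the core of the pumping-lemma construction: with 6 states, pigeonhole forces a repeat within the first 6 steps.)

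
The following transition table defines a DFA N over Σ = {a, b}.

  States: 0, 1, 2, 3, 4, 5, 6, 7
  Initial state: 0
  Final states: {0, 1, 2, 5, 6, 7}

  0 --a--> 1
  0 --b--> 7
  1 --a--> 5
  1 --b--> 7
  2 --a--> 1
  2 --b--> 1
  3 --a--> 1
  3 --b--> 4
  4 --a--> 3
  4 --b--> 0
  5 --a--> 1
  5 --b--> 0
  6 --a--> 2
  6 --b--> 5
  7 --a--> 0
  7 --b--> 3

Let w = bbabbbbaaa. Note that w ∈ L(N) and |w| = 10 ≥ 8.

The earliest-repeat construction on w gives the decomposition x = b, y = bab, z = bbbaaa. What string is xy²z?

bbabbabbbbaaa

xy^2z = b·bab·bab·bbbaaa = bbabbabbbbaaa.
Reading y = bab takes N from 7 back to 7, so after x·y·y the machine is still in 7, and z then leads to the accepting state 1. Hence bbabbabbbbaaa ∈ L(N).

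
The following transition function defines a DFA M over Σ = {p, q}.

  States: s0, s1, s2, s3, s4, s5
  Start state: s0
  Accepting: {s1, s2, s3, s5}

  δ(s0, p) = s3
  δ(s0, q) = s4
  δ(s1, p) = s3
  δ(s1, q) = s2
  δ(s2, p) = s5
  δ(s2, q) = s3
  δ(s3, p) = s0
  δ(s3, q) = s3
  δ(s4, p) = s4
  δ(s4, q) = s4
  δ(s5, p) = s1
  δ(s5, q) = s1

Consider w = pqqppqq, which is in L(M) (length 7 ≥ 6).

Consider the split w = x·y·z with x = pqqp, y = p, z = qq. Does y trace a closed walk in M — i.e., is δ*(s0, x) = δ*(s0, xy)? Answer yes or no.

Run of M on the first 5 characters of w = p q q p p:
  step 0: s0  (start)
  step 1: s3  (read p: s0→s3)
  step 2: s3  (read q: s3→s3)
  step 3: s3  (read q: s3→s3)
  step 4: s0  (read p: s3→s0)
  step 5: s3  (read p: s0→s3)

After x (step 4): s0. After xy (step 5): s3.
They differ (s0 ≠ s3), so y is not a cycle from the state after x; this split is not the one the pumping-lemma construction produces, and pumping y need not keep the string in L(M).

no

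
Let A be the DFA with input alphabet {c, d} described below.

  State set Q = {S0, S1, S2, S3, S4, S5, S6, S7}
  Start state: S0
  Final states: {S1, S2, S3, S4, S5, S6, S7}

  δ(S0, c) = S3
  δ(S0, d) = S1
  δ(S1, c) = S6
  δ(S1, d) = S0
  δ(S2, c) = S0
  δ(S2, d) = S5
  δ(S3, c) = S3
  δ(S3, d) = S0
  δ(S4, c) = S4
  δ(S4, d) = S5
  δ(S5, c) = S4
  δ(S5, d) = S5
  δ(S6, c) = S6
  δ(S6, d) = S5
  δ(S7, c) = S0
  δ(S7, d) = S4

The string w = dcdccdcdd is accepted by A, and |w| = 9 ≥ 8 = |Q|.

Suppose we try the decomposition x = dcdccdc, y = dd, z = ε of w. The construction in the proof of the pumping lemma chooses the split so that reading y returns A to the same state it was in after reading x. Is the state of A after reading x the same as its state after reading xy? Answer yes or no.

no

State sequence: S0 -d-> S1 -c-> S6 -d-> S5 -c-> S4 -c-> S4 -d-> S5 -c-> S4 -d-> S5 -d-> S5

After x (step 7): S4. After xy (step 9): S5.
They differ (S4 ≠ S5), so y is not a cycle from the state after x; this split is not the one the pumping-lemma construction produces, and pumping y need not keep the string in L(A).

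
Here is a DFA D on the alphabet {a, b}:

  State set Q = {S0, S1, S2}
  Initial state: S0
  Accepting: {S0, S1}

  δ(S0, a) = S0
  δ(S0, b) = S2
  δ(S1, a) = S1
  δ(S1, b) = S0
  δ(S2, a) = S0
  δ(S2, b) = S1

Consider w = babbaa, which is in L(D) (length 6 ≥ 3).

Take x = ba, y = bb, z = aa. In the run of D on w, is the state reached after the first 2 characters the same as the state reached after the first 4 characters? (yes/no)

no

Run of D on the first 4 characters of w = b a b b:
  step 0: S0  (start)
  step 1: S2  (read b: S0→S2)
  step 2: S0  (read a: S2→S0)
  step 3: S2  (read b: S0→S2)
  step 4: S1  (read b: S2→S1)

After x (step 2): S0. After xy (step 4): S1.
They differ (S0 ≠ S1), so y is not a cycle from the state after x; this split is not the one the pumping-lemma construction produces, and pumping y need not keep the string in L(D).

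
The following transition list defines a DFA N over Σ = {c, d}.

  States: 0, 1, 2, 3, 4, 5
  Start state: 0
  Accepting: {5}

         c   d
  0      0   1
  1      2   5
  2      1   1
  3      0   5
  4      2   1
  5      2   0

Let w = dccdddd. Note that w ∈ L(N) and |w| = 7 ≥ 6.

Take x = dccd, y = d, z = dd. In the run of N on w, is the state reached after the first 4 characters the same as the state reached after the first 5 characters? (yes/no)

no

State sequence: 0 -d-> 1 -c-> 2 -c-> 1 -d-> 5 -d-> 0

After x (step 4): 5. After xy (step 5): 0.
They differ (5 ≠ 0), so y is not a cycle from the state after x; this split is not the one the pumping-lemma construction produces, and pumping y need not keep the string in L(N).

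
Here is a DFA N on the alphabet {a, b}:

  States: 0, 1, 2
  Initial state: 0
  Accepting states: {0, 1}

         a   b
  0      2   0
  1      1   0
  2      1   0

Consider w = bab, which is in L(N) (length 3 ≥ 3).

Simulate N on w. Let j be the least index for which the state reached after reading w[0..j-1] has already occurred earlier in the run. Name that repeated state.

0

State sequence: 0 -b-> 0 -a-> 2 -b-> 0
First repeat at step 1: 0 was already visited.

The earliest repeat is at step j = 1: N is in 0, which it already visited at step i = 0.
Pumping length from the standard proof: p = 3 (the number of states). The repeated state found above gives |xy| = j ≤ 3 and |y| = j − i ≥ 1.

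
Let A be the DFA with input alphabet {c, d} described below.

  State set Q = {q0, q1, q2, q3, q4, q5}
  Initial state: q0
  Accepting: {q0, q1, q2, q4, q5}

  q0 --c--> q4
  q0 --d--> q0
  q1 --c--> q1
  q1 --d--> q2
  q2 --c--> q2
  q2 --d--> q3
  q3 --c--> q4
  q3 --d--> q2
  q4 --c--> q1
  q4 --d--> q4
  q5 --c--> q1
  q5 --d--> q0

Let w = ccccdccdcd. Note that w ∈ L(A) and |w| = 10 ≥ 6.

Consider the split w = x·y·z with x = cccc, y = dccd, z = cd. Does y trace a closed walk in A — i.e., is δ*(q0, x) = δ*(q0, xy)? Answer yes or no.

Run of A on the first 8 characters of w = c c c c d c c d:
  step 0: q0  (start)
  step 1: q4  (read c: q0→q4)
  step 2: q1  (read c: q4→q1)
  step 3: q1  (read c: q1→q1)
  step 4: q1  (read c: q1→q1)
  step 5: q2  (read d: q1→q2)
  step 6: q2  (read c: q2→q2)
  step 7: q2  (read c: q2→q2)
  step 8: q3  (read d: q2→q3)

After x (step 4): q1. After xy (step 8): q3.
They differ (q1 ≠ q3), so y is not a cycle from the state after x; this split is not the one the pumping-lemma construction produces, and pumping y need not keep the string in L(A).

no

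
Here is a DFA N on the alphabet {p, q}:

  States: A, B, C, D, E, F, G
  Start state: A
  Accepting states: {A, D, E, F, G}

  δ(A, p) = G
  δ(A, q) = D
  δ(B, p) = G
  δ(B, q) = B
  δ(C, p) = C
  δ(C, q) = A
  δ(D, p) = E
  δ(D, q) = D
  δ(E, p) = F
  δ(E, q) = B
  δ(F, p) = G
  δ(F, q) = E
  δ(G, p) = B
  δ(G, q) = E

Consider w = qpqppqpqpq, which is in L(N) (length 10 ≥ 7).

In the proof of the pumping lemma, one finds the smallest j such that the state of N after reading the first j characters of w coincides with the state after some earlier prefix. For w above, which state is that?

Run of N on w = q p q p p q p q p q:
  step 0: A  (start)
  step 1: D  (read q: A→D)
  step 2: E  (read p: D→E)
  step 3: B  (read q: E→B)
  step 4: G  (read p: B→G)
  step 5: B  (read p: G→B)   ← first repeat (B seen earlier)
  step 6: B  (read q: B→B)
  step 7: G  (read p: B→G)
  step 8: E  (read q: G→E)
  step 9: F  (read p: E→F)
  step 10: E  (read q: F→E)

The earliest repeat is at step j = 5: N is in B, which it already visited at step i = 3.
With |Q| = 7, pigeonhole forces a state repeat no later than step 7; the substring read between the first and second visits to that state can be pumped.

B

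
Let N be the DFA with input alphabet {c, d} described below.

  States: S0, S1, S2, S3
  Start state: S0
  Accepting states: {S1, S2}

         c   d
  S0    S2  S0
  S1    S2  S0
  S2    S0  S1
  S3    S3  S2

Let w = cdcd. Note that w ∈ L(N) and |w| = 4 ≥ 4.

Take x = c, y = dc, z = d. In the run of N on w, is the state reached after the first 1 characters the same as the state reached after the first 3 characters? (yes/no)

Run of N on the first 3 characters of w = c d c:
  step 0: S0  (start)
  step 1: S2  (read c: S0→S2)
  step 2: S1  (read d: S2→S1)
  step 3: S2  (read c: S1→S2)

After x (step 1): S2. After xy (step 3): S2.
They match, so y = dc drives N around a cycle from S2 back to itself; pumping y any number of times keeps N in S2 before reading z, and xyⁱz ∈ L(N) for every i ≥ 0.

yes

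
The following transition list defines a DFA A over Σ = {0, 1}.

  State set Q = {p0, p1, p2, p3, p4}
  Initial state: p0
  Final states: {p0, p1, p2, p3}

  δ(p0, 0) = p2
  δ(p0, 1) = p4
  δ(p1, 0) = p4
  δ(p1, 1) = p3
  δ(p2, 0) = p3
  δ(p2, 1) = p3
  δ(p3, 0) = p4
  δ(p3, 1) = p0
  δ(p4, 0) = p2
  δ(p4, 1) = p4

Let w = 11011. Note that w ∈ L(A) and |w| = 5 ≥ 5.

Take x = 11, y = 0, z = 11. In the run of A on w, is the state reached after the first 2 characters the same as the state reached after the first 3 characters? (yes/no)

Run of A on the first 3 characters of w = 1 1 0:
  step 0: p0  (start)
  step 1: p4  (read 1: p0→p4)
  step 2: p4  (read 1: p4→p4)
  step 3: p2  (read 0: p4→p2)

After x (step 2): p4. After xy (step 3): p2.
They differ (p4 ≠ p2), so y is not a cycle from the state after x; this split is not the one the pumping-lemma construction produces, and pumping y need not keep the string in L(A).

no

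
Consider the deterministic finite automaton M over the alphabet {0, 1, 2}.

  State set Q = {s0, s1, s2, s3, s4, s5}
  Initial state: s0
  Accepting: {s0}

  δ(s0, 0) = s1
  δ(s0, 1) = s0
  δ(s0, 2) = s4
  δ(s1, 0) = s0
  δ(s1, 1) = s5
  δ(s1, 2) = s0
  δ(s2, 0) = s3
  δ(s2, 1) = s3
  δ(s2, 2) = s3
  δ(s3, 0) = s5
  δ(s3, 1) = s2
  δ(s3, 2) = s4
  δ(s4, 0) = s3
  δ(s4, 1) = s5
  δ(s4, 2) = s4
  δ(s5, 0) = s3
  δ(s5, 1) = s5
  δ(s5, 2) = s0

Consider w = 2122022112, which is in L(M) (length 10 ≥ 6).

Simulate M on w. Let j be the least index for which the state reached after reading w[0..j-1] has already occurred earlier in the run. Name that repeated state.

s0

Run of M on w = 2 1 2 2 0 2 2 1 1 2:
  step 0: s0  (start)
  step 1: s4  (read 2: s0→s4)
  step 2: s5  (read 1: s4→s5)
  step 3: s0  (read 2: s5→s0)   ← first repeat (s0 seen earlier)
  step 4: s4  (read 2: s0→s4)
  step 5: s3  (read 0: s4→s3)
  step 6: s4  (read 2: s3→s4)
  step 7: s4  (read 2: s4→s4)
  step 8: s5  (read 1: s4→s5)
  step 9: s5  (read 1: s5→s5)
  step 10: s0  (read 2: s5→s0)

The earliest repeat is at step j = 3: M is in s0, which it already visited at step i = 0.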